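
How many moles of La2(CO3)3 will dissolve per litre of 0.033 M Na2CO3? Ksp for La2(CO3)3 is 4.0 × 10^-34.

s = 1.7e-15 M

La2(CO3)3(s) ⇌ 2 La^3+(aq) + 3 CO3^2-(aq)
Ksp = [La^3+]^2[CO3^2-]^3
Let s be the molar solubility in this solution. [La^3+] = 2s, [CO3^2-] = 0.033 + 3s ≈ 0.033 (common-ion effect: CO3^2- is already 0.033 M).
Ksp ≈ (2s)^2 × (0.033)^3
s = 1.7 × 10^-15 M
Check: 3s = 5.0 × 10^-15 ≪ 0.033, so the approximation is valid.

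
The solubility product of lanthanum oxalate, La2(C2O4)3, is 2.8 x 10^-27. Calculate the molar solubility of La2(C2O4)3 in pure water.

La2(C2O4)3(s) ⇌ 2 La^3+ + 3 C2O4^2-
Ksp = [La^3+]^2[C2O4^2-]^3
For each mole of La2(C2O4)3 that dissolves: [La^3+] = 2s, [C2O4^2-] = 3s.
Substituting: Ksp = (2s)^2(3s)^3 = 108s^5
s^5 = 2.8 x 10^-27 / 108, so s = 1.9 × 10^-6 M

s = 1.9e-6 M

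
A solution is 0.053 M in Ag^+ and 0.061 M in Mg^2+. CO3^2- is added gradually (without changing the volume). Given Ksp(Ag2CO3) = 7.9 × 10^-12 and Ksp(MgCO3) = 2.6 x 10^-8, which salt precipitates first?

Precipitation of each salt starts when its ion product equals its Ksp.
For Ag2CO3: 7.9 × 10^-12 = (0.053)^2 × [CO3^2-]  ⇒  [CO3^2-] = 2.8 × 10^-9 M.
For MgCO3: 2.6 x 10^-8 = 0.061 × [CO3^2-]  ⇒  [CO3^2-] = 4.3 × 10^-7 M.
The salt with the lower threshold [CO3^2-] precipitates first: Ag2CO3.

Ag2CO3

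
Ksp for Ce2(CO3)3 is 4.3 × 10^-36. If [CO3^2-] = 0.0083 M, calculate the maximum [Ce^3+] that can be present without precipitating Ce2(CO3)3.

Ce2(CO3)3(s) <=> 2 Ce^3+ + 3 CO3^2-
Ksp = [Ce^3+]^2[CO3^2-]^3
Precipitation begins when Q = Ksp. With [CO3^2-] = 0.0083 M:
4.3 × 10^-36 = (0.0083)^3 × [Ce^3+]^2
[Ce^3+] = (4.3 × 10^-36 / 5.72 × 10^-7)^(1/2) = 2.7 × 10^-15 M

[Ce^3+] = 2.7e-15 M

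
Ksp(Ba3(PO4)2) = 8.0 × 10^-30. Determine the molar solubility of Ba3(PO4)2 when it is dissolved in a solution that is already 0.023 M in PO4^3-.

Ba3(PO4)2(s) ⇌ 3 Ba^2+(aq) + 2 PO4^3-(aq)
Ksp = [Ba^2+]^3[PO4^3-]^2
Let s be the molar solubility in this solution. [Ba^2+] = 3s, [PO4^3-] = 0.023 + 2s ≈ 0.023 (Ksp is small, so little additional dissolves).
Ksp ≈ (3s)^3 × (0.023)^2
s = 8.2 x 10^-10 M
Check: 2s = 1.6 x 10^-9 ≪ 0.023, so the approximation is valid.

s = 8.2 × 10^-10 M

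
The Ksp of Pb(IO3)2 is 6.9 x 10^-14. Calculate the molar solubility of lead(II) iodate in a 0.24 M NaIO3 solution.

s ≈ 1.2 x 10^-12 M

Pb(IO3)2(s) ⇌ Pb^2+ + 2 IO3^-
Ksp = [Pb^2+][IO3^-]^2
Let s be the molar solubility in this solution. [Pb^2+] = s, [IO3^-] = 0.24 + 2s ≈ 0.24 (since IO3^- from NaIO3 dominates).
Ksp ≈ s × (0.24)^2
s = 1.2 x 10^-12 M
Check: 2s = 2.4 × 10^-12 ≪ 0.24, so the approximation is valid.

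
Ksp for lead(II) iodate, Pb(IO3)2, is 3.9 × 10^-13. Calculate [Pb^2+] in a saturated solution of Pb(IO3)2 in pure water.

[Pb^2+] = 4.6 × 10^-5 M

Pb(IO3)2(s) ⇌ Pb^2+(aq) + 2 IO3^-(aq)
Ksp = [Pb^2+][IO3^-]^2
For each mole of Pb(IO3)2 that dissolves: [Pb^2+] = s, [IO3^-] = 2s.
Ksp = s(2s)^2 = 4s^3
Solving, s = (3.9 × 10^-13/4)^(1/3) = 4.60 × 10^-5 M
[Pb^2+] = s = 4.6 × 10^-5 M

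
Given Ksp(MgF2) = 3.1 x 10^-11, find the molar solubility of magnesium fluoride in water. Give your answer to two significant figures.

s ≈ 2.0 x 10^-4 M

MgF2(s) ⇌ Mg^2+ + 2 F^-
Ksp = [Mg^2+][F^-]^2
Let s = molar solubility. Then [Mg^2+] = s and [F^-] = 2s.
So Ksp = s × (2s)^2 = 4s^3
s = (3.1 x 10^-11 / 4)^(1/3) = 2.0 × 10^-4 M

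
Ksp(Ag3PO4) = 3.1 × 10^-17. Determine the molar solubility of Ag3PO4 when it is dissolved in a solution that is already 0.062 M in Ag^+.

Ag3PO4(s) ⇌ 3 Ag^+ + PO4^3-
Ksp = [Ag^+]^3[PO4^3-]
If s mol/L dissolves here, [Ag^+] = 0.062 + 3s ≈ 0.062, [PO4^3-] = s (common-ion effect: Ag^+ is already 0.062 M).
Ksp ≈ (0.062)^3 × s
s = 1.3 × 10^-13 M
Check: 3s = 3.9 x 10^-13 ≪ 0.062, so the approximation is valid.

1.3e-13 M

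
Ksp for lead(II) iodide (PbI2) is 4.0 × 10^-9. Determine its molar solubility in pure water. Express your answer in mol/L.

s ≈ 1.0e-3 M

PbI2(s) ⇌ Pb^2+(aq) + 2 I^-(aq)
Ksp = [Pb^2+][I^-]^2
If s mol/L of PbI2 dissolves, [Pb^2+] = s and [I^-] = 2s.
Ksp = s(2s)^2 = 4s^3
s = (4.0 × 10^-9 / 4)^(1/3) = 1.0 × 10^-3 M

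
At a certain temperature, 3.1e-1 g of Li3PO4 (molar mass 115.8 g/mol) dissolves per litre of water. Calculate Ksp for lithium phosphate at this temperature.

Ksp ≈ 1.4e-9

Molar solubility s = (3.1 × 10^-1 g/L) / (115.8 g/mol) = 2.68 × 10^-3 M.
Li3PO4(s) ⇌ 3 Li^+ + PO4^3-
For each mole of Li3PO4 that dissolves: [Li^+] = 3s, [PO4^3-] = s.
Ksp = [Li^+]^3[PO4^3-]
Ksp = (3s)^3s = 27s^4
Ksp = 27 × (2.68 × 10^-3)^4 = 1.4 x 10^-9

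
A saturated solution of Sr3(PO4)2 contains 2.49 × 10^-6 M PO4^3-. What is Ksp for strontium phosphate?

3.23e-28

Sr3(PO4)2(s) ⇌ 3 Sr^2+(aq) + 2 PO4^3-(aq)
Stoichiometry gives [Sr^2+] = (3/2)[PO4^3-] = 3.735 × 10^-6 M.
Ksp = [Sr^2+]^3[PO4^3-]^2
Ksp = (3.735 × 10^-6)^3 × (2.49 × 10^-6)^2 = 3.23 × 10^-28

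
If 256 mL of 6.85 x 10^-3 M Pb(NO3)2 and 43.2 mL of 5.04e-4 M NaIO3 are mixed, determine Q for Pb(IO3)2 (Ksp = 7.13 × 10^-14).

Total volume = 256 + 43.2 = 299.2 mL.
[Pb^2+] = 6.85 × 10^-3 × (256/299.2) = 5.861 x 10^-3 M
[IO3^-] = 5.04 × 10^-4 × (43.2/299.2) = 7.277 x 10^-5 M
Pb(IO3)2(s) ⇌ Pb^2+(aq) + 2 IO3^-(aq), so Q = [Pb^2+][IO3^-]^2
Q = (5.861 × 10^-3)(7.277 × 10^-5)^2 = 3.10 x 10^-11
Q > Ksp, so Pb(IO3)2 will precipitate.

Q ≈ 3.10 × 10^-11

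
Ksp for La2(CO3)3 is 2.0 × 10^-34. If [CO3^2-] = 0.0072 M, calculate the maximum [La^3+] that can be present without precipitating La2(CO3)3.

La2(CO3)3(s) ⇌ 2 La^3+(aq) + 3 CO3^2-(aq)
Ksp = [La^3+]^2[CO3^2-]^3
Precipitation begins when Q = Ksp. With [CO3^2-] = 0.0072 M:
2.0 × 10^-34 = (0.0072)^3 × [La^3+]^2
[La^3+] = (2.0 × 10^-34 / 3.73 × 10^-7)^(1/2) = 2.3 × 10^-14 M

2.3e-14 M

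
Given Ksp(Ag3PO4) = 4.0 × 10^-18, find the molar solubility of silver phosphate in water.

2.0e-5 M

Ag3PO4(s) ⇌ 3 Ag^+(aq) + PO4^3-(aq)
Ksp = [Ag^+]^3[PO4^3-]
If s mol/L of Ag3PO4 dissolves, [Ag^+] = 3s and [PO4^3-] = s.
So Ksp = (3s)^3 × s = 27s^4
s = (4.0 × 10^-18 / 27)^(1/4) = 2.0 × 10^-5 M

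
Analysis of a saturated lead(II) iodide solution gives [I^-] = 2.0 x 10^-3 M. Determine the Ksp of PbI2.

PbI2(s) <=> Pb^2+(aq) + 2 I^-(aq)
Stoichiometry gives [Pb^2+] = (1/2)[I^-] = 1.00 x 10^-3 M.
Ksp = [Pb^2+][I^-]^2
Ksp = 1.00 × 10^-3 × (2.0 × 10^-3)^2 = 4.0 × 10^-9

4.0e-9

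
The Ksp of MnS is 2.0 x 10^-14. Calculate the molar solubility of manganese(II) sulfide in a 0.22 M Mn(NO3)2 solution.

s = 9.1 × 10^-14 M

MnS(s) <=> Mn^2+(aq) + S^2-(aq)
Ksp = [Mn^2+][S^2-]
Let s = moles of MnS that dissolve per litre. [Mn^2+] = 0.22 + s ≈ 0.22, [S^2-] = s (common-ion effect: Mn^2+ is already 0.22 M).
Ksp ≈ 0.22 × s
s = 9.1 x 10^-14 M
Check: s = 9.1 x 10^-14 ≪ 0.22, so the approximation is valid.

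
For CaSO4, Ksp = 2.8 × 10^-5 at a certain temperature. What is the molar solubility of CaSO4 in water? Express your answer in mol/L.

CaSO4(s) ⇌ Ca^2+(aq) + SO4^2-(aq)
Ksp = [Ca^2+][SO4^2-]
With molar solubility s: [Ca^2+] = s, [SO4^2-] = s.
Ksp = (s)(s) = s^2
s = (2.8 × 10^-5)^(1/2) = 5.3 × 10^-3 M

s ≈ 5.3 x 10^-3 M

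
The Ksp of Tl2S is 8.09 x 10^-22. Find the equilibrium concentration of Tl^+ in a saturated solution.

1.17e-7 M

Tl2S(s) ⇌ 2 Tl^+(aq) + S^2-(aq)
Ksp = [Tl^+]^2[S^2-]
If s mol/L of Tl2S dissolves, [Tl^+] = 2s and [S^2-] = s.
So Ksp = (2s)^2 × s = 4s^3
Solving, s = (8.09 x 10^-22/4)^(1/3) = 5.870 x 10^-8 M
[Tl^+] = 2s = 1.17 × 10^-7 M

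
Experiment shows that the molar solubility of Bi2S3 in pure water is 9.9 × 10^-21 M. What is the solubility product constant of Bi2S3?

Ksp ≈ 1.0 × 10^-98

Bi2S3(s) ⇌ 2 Bi^3+(aq) + 3 S^2-(aq)
For each mole of Bi2S3 that dissolves: [Bi^3+] = 2s, [S^2-] = 3s.
Ksp = [Bi^3+]^2[S^2-]^3
Substituting: Ksp = (2s)^2(3s)^3 = 108s^5
With s = 9.9 × 10^-21: Ksp = 1.0 × 10^-98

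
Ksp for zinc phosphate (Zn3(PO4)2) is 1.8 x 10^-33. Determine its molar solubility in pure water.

Zn3(PO4)2(s) ⇌ 3 Zn^2+(aq) + 2 PO4^3-(aq)
Ksp = [Zn^2+]^3[PO4^3-]^2
If s mol/L of Zn3(PO4)2 dissolves, [Zn^2+] = 3s and [PO4^3-] = 2s.
Ksp = (3s)^3(2s)^2 = 108s^5
s^5 = 1.8 x 10^-33 / 108, so s = 1.1 × 10^-7 M

s ≈ 1.1e-7 M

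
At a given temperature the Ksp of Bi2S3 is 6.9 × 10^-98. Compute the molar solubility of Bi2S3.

1.4e-20 M

Bi2S3(s) ⇌ 2 Bi^3+ + 3 S^2-
Ksp = [Bi^3+]^2[S^2-]^3
With molar solubility s: [Bi^3+] = 2s, [S^2-] = 3s.
So Ksp = (2s)^2 × (3s)^3 = 108s^5
s^5 = 6.9 × 10^-98 / 108, so s = 1.4 × 10^-20 M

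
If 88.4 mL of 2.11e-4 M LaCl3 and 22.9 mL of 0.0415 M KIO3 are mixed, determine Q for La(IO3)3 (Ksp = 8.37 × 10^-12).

Q ≈ 1.04 × 10^-10

Total volume = 88.4 + 22.9 = 111.3 mL.
[La^3+] = 2.11 × 10^-4 × (88.4/111.3) = 1.676 × 10^-4 M
[IO3^-] = 4.15 x 10^-2 × (22.9/111.3) = 8.539 x 10^-3 M
La(IO3)3(s) ⇌ La^3+ + 3 IO3^-, so Q = [La^3+][IO3^-]^3
Q = (1.676 x 10^-4)(8.539 x 10^-3)^3 = 1.04 x 10^-10
Q > Ksp, so La(IO3)3 will precipitate.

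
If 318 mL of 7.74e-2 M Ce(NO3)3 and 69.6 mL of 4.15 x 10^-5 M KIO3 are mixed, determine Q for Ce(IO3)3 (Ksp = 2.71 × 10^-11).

Q ≈ 2.63e-17

Total volume = 318 + 69.6 = 387.6 mL.
[Ce^3+] = 7.74 x 10^-2 × (318/387.6) = 6.350 x 10^-2 M
[IO3^-] = 4.15 × 10^-5 × (69.6/387.6) = 7.452 × 10^-6 M
Ce(IO3)3(s) ⇌ Ce^3+ + 3 IO3^-, so Q = [Ce^3+][IO3^-]^3
Q = (6.350 x 10^-2)(7.452 x 10^-6)^3 = 2.63 × 10^-17
Q < Ksp, so no precipitate of Ce(IO3)3 forms.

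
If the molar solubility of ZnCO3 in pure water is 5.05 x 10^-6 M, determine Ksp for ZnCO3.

ZnCO3(s) ⇌ Zn^2+ + CO3^2-
For each mole of ZnCO3 that dissolves: [Zn^2+] = s, [CO3^2-] = s.
Ksp = [Zn^2+][CO3^2-]
Ksp = s × s = s^2
With s = 5.05 × 10^-6: Ksp = 2.55 × 10^-11

2.55 × 10^-11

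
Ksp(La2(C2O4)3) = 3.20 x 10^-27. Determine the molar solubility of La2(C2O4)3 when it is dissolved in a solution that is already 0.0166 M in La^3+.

s = 7.55 x 10^-9 M

La2(C2O4)3(s) <=> 2 La^3+(aq) + 3 C2O4^2-(aq)
Ksp = [La^3+]^2[C2O4^2-]^3
Let s = moles of La2(C2O4)3 that dissolve per litre. [La^3+] = 0.0166 + 2s ≈ 0.0166, [C2O4^2-] = 3s (since the La^3+ already present dominates).
Ksp ≈ (0.0166)^2 × (3s)^3
s = 7.55 × 10^-9 M
Check: 2s = 1.5 × 10^-8 ≪ 0.0166, so the approximation is valid.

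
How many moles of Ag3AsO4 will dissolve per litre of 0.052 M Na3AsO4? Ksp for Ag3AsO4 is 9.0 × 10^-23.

Ag3AsO4(s) <=> 3 Ag^+ + AsO4^3-
Ksp = [Ag^+]^3[AsO4^3-]
If s mol/L dissolves here, [Ag^+] = 3s, [AsO4^3-] = 0.052 + s ≈ 0.052 (Ksp is small, so little additional dissolves).
Ksp ≈ (3s)^3 × 0.052
s = 4.0 × 10^-8 M
Check: s = 4.0 × 10^-8 ≪ 0.052, so the approximation is valid.

4.0 × 10^-8 M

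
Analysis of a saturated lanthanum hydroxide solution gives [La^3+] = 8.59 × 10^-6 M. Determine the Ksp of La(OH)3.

1.47 × 10^-19

La(OH)3(s) ⇌ La^3+(aq) + 3 OH^-(aq)
Stoichiometry gives [OH^-] = (3/1)[La^3+] = 2.577 × 10^-5 M.
Ksp = [La^3+][OH^-]^3
Ksp = 8.59 x 10^-6 × (2.577 × 10^-5)^3 = 1.47 × 10^-19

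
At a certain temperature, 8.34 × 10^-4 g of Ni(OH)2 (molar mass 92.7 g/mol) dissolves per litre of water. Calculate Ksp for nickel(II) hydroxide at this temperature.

Molar solubility s = (8.34 × 10^-4 g/L) / (92.7 g/mol) = 8.997 x 10^-6 M.
Ni(OH)2(s) <=> Ni^2+(aq) + 2 OH^-(aq)
If s mol/L of Ni(OH)2 dissolves, [Ni^2+] = s and [OH^-] = 2s.
Ksp = [Ni^2+][OH^-]^2
So Ksp = s × (2s)^2 = 4s^3
With s = 8.997 x 10^-6: Ksp = 2.91 × 10^-15

Ksp = 2.91e-15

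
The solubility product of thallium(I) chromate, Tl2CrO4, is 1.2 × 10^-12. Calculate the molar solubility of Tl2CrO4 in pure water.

Tl2CrO4(s) ⇌ 2 Tl^+ + CrO4^2-
Ksp = [Tl^+]^2[CrO4^2-]
Let s = molar solubility. Then [Tl^+] = 2s and [CrO4^2-] = s.
So Ksp = (2s)^2 × s = 4s^3
s^3 = 1.2 × 10^-12 / 4, so s = 6.7 × 10^-5 M

6.7e-5 M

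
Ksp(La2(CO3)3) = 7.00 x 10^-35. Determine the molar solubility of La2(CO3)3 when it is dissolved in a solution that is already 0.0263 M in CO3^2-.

9.81e-16 M

La2(CO3)3(s) <=> 2 La^3+(aq) + 3 CO3^2-(aq)
Ksp = [La^3+]^2[CO3^2-]^3
Let s be the molar solubility in this solution. [La^3+] = 2s, [CO3^2-] = 0.0263 + 3s ≈ 0.0263 (common-ion effect: CO3^2- is already 0.0263 M).
Ksp ≈ (2s)^2 × (0.0263)^3
s = 9.81 × 10^-16 M
Check: 3s = 2.9 x 10^-15 ≪ 0.0263, so the approximation is valid.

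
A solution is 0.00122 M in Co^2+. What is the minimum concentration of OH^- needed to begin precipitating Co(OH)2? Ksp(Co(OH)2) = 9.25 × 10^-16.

Co(OH)2(s) ⇌ Co^2+(aq) + 2 OH^-(aq)
Ksp = [Co^2+][OH^-]^2
Precipitation begins when Q = Ksp. With [Co^2+] = 0.00122 M:
9.25 × 10^-16 = (0.00122) × [OH^-]^2
[OH^-] = (9.25 × 10^-16 / 1.22 × 10^-3)^(1/2) = 8.71 x 10^-7 M

[OH^-] = 8.71e-7 M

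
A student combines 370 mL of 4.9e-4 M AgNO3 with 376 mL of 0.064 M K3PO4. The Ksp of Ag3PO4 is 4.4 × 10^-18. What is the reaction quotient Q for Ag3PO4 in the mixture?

Q ≈ 4.6 x 10^-13

Total volume = 370 + 376 = 746 mL.
[Ag^+] = 4.9 × 10^-4 × (370/746) = 2.43 × 10^-4 M
[PO4^3-] = 6.4 × 10^-2 × (376/746) = 3.23 × 10^-2 M
Ag3PO4(s) <=> 3 Ag^+(aq) + PO4^3-(aq), so Q = [Ag^+]^3[PO4^3-]
Q = (2.43 × 10^-4)^3(3.23 × 10^-2) = 4.6 × 10^-13
Q > Ksp, so Ag3PO4 will precipitate.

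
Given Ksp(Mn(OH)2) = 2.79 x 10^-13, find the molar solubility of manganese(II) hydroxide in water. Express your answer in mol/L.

Mn(OH)2(s) ⇌ Mn^2+ + 2 OH^-
Ksp = [Mn^2+][OH^-]^2
If s mol/L of Mn(OH)2 dissolves, [Mn^2+] = s and [OH^-] = 2s.
Ksp = s(2s)^2 = 4s^3
Solving, s = (2.79 x 10^-13/4)^(1/3) = 4.12 × 10^-5 M

4.12 × 10^-5 M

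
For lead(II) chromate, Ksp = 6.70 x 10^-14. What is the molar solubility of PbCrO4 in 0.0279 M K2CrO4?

2.40 × 10^-12 M

PbCrO4(s) ⇌ Pb^2+ + CrO4^2-
Ksp = [Pb^2+][CrO4^2-]
Let s be the molar solubility in this solution. [Pb^2+] = s, [CrO4^2-] = 0.0279 + s ≈ 0.0279 (Ksp is small, so little additional dissolves).
Ksp ≈ s × 0.0279
s = 2.40 × 10^-12 M
Check: s = 2.4 × 10^-12 ≪ 0.0279, so the approximation is valid.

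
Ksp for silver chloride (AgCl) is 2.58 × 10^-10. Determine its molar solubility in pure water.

AgCl(s) ⇌ Ag^+ + Cl^-
Ksp = [Ag^+][Cl^-]
If s mol/L of AgCl dissolves, [Ag^+] = s and [Cl^-] = s.
Ksp = s × s = s^2
s = √(2.58 × 10^-10) = 1.61 × 10^-5 M

s = 1.61 × 10^-5 M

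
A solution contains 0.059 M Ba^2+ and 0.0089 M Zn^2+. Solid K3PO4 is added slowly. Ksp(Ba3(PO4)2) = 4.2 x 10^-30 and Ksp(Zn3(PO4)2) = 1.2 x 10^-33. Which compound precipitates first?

Zn3(PO4)2

Each salt begins to precipitate when Q = Ksp, i.e. when [PO4^3-] reaches its threshold.
For Ba3(PO4)2: 4.2 x 10^-30 = (0.059)^3 × [PO4^3-]^2  ⇒  [PO4^3-] = 1.4 × 10^-13 M.
For Zn3(PO4)2: 1.2 x 10^-33 = (0.0089)^3 × [PO4^3-]^2  ⇒  [PO4^3-] = 4.1 × 10^-14 M.
The salt with the lower threshold [PO4^3-] precipitates first: Zn3(PO4)2.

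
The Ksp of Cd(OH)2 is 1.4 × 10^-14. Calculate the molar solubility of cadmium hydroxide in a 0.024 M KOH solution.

Cd(OH)2(s) <=> Cd^2+(aq) + 2 OH^-(aq)
Ksp = [Cd^2+][OH^-]^2
If s mol/L dissolves here, [Cd^2+] = s, [OH^-] = 0.024 + 2s ≈ 0.024 (Ksp is small, so little additional dissolves).
Ksp ≈ s × (0.024)^2
s = 2.4 × 10^-11 M
Check: 2s = 4.9 × 10^-11 ≪ 0.024, so the approximation is valid.

2.4 × 10^-11 M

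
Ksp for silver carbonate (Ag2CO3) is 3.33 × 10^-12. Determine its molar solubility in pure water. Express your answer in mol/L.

s ≈ 9.41 x 10^-5 M

Ag2CO3(s) <=> 2 Ag^+(aq) + CO3^2-(aq)
Ksp = [Ag^+]^2[CO3^2-]
Let s = molar solubility. Then [Ag^+] = 2s and [CO3^2-] = s.
Substituting: Ksp = (2s)^2s = 4s^3
Solving, s = (3.33 × 10^-12/4)^(1/3) = 9.41 x 10^-5 M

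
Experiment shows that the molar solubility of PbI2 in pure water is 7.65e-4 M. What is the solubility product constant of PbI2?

PbI2(s) ⇌ Pb^2+(aq) + 2 I^-(aq)
For each mole of PbI2 that dissolves: [Pb^2+] = s, [I^-] = 2s.
Ksp = [Pb^2+][I^-]^2
Substituting: Ksp = s(2s)^2 = 4s^3
Ksp = 4 × (7.65 × 10^-4)^3 = 1.79 × 10^-9

1.79 x 10^-9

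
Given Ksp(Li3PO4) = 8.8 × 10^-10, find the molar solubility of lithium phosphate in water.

s = 2.4 × 10^-3 M

Li3PO4(s) ⇌ 3 Li^+ + PO4^3-
Ksp = [Li^+]^3[PO4^3-]
With molar solubility s: [Li^+] = 3s, [PO4^3-] = s.
So Ksp = (3s)^3 × s = 27s^4
Solving, s = (8.8 × 10^-10/27)^(1/4) = 2.4 × 10^-3 M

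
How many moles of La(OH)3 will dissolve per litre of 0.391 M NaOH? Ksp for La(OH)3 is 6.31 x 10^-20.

La(OH)3(s) <=> La^3+(aq) + 3 OH^-(aq)
Ksp = [La^3+][OH^-]^3
Let s be the molar solubility in this solution. [La^3+] = s, [OH^-] = 0.391 + 3s ≈ 0.391 (common-ion effect: OH^- is already 0.391 M).
Ksp ≈ s × (0.391)^3
s = 1.06 × 10^-18 M
Check: 3s = 3.2 × 10^-18 ≪ 0.391, so the approximation is valid.

1.06 x 10^-18 M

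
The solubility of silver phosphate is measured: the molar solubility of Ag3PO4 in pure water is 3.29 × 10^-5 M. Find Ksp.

Ag3PO4(s) ⇌ 3 Ag^+(aq) + PO4^3-(aq)
With molar solubility s: [Ag^+] = 3s, [PO4^3-] = s.
Ksp = [Ag^+]^3[PO4^3-]
Ksp = (3s)^3s = 27s^4
Ksp = 27 × (3.29 x 10^-5)^4 = 3.16 x 10^-17

Ksp = 3.16 x 10^-17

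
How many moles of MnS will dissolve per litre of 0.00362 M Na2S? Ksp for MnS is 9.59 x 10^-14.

2.65 × 10^-11 M

MnS(s) ⇌ Mn^2+(aq) + S^2-(aq)
Ksp = [Mn^2+][S^2-]
Let s = moles of MnS that dissolve per litre. [Mn^2+] = s, [S^2-] = 0.00362 + s ≈ 0.00362 (Ksp is small, so little additional dissolves).
Ksp ≈ s × 0.00362
s = 2.65 × 10^-11 M
Check: s = 2.6 × 10^-11 ≪ 0.00362, so the approximation is valid.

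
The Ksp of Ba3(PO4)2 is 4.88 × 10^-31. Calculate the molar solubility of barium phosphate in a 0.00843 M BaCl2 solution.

s ≈ 4.51 × 10^-13 M

Ba3(PO4)2(s) <=> 3 Ba^2+(aq) + 2 PO4^3-(aq)
Ksp = [Ba^2+]^3[PO4^3-]^2
Let s be the molar solubility in this solution. [Ba^2+] = 0.00843 + 3s ≈ 0.00843, [PO4^3-] = 2s (Ksp is small, so little additional dissolves).
Ksp ≈ (0.00843)^3 × (2s)^2
s = 4.51 × 10^-13 M
Check: 3s = 1.4 × 10^-12 ≪ 0.00843, so the approximation is valid.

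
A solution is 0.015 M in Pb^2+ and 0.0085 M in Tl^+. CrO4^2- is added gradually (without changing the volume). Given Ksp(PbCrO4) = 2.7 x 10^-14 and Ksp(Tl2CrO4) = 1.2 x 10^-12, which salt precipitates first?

Each salt begins to precipitate when Q = Ksp, i.e. when [CrO4^2-] reaches its threshold.
For PbCrO4: 2.7 x 10^-14 = 0.015 × [CrO4^2-]  ⇒  [CrO4^2-] = 1.8 × 10^-12 M.
For Tl2CrO4: 1.2 x 10^-12 = (0.0085)^2 × [CrO4^2-]  ⇒  [CrO4^2-] = 1.7 × 10^-8 M.
The salt with the lower threshold [CrO4^2-] precipitates first: PbCrO4.

PbCrO4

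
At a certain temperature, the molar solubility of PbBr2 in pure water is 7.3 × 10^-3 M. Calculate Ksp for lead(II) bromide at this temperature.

PbBr2(s) ⇌ Pb^2+(aq) + 2 Br^-(aq)
For each mole of PbBr2 that dissolves: [Pb^2+] = s, [Br^-] = 2s.
Ksp = [Pb^2+][Br^-]^2
Substituting: Ksp = s(2s)^2 = 4s^3
Ksp = 4 × (7.3 × 10^-3)^3 = 1.6 x 10^-6

Ksp = 1.6 x 10^-6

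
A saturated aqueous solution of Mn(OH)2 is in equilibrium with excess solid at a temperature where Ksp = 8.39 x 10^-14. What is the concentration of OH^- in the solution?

[OH^-] = 5.52e-5 M

Mn(OH)2(s) ⇌ Mn^2+ + 2 OH^-
Ksp = [Mn^2+][OH^-]^2
If s mol/L of Mn(OH)2 dissolves, [Mn^2+] = s and [OH^-] = 2s.
Substituting: Ksp = s(2s)^2 = 4s^3
s = (8.39 x 10^-14 / 4)^(1/3) = 2.758 × 10^-5 M
[OH^-] = 2s = 5.52 × 10^-5 M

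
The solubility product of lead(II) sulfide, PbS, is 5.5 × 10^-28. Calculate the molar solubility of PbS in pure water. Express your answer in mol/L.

PbS(s) ⇌ Pb^2+(aq) + S^2-(aq)
Ksp = [Pb^2+][S^2-]
Let s = molar solubility. Then [Pb^2+] = s and [S^2-] = s.
Ksp = s × s = s^2
s = √(5.5 × 10^-28) = 2.3 × 10^-14 M

2.3 x 10^-14 M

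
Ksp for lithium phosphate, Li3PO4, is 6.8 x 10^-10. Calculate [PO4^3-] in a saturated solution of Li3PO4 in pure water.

Li3PO4(s) ⇌ 3 Li^+ + PO4^3-
Ksp = [Li^+]^3[PO4^3-]
Let s = molar solubility. Then [Li^+] = 3s and [PO4^3-] = s.
Substituting: Ksp = (3s)^3s = 27s^4
s^4 = 6.8 x 10^-10 / 27, so s = 2.24 x 10^-3 M
[PO4^3-] = s = 2.2 × 10^-3 M

2.2e-3 M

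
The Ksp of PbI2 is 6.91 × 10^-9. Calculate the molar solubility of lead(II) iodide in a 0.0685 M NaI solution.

PbI2(s) <=> Pb^2+(aq) + 2 I^-(aq)
Ksp = [Pb^2+][I^-]^2
If s mol/L dissolves here, [Pb^2+] = s, [I^-] = 0.0685 + 2s ≈ 0.0685 (since I^- from NaI dominates).
Ksp ≈ s × (0.0685)^2
s = 1.47 × 10^-6 M
Check: 2s = 2.9 × 10^-6 ≪ 0.0685, so the approximation is valid.

1.47 × 10^-6 M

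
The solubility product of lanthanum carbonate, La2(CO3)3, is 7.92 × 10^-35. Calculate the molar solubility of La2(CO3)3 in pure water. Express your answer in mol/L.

s = 5.93 × 10^-8 M

La2(CO3)3(s) ⇌ 2 La^3+(aq) + 3 CO3^2-(aq)
Ksp = [La^3+]^2[CO3^2-]^3
For each mole of La2(CO3)3 that dissolves: [La^3+] = 2s, [CO3^2-] = 3s.
So Ksp = (2s)^2 × (3s)^3 = 108s^5
s = (7.92 × 10^-35 / 108)^(1/5) = 5.93 x 10^-8 M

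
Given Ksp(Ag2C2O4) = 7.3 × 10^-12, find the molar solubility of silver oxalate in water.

1.2 x 10^-4 M

Ag2C2O4(s) <=> 2 Ag^+(aq) + C2O4^2-(aq)
Ksp = [Ag^+]^2[C2O4^2-]
Let s = molar solubility. Then [Ag^+] = 2s and [C2O4^2-] = s.
Substituting: Ksp = (2s)^2s = 4s^3
Solving, s = (7.3 × 10^-12/4)^(1/3) = 1.2 × 10^-4 M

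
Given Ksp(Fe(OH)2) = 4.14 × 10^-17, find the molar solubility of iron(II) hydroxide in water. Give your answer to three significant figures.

Fe(OH)2(s) <=> Fe^2+ + 2 OH^-
Ksp = [Fe^2+][OH^-]^2
If s mol/L of Fe(OH)2 dissolves, [Fe^2+] = s and [OH^-] = 2s.
Ksp = s(2s)^2 = 4s^3
s^3 = 4.14 × 10^-17 / 4, so s = 2.18 x 10^-6 M

s = 2.18 × 10^-6 M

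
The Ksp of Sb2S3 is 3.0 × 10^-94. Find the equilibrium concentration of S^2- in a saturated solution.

[S^2-] ≈ 2.3e-19 M

Sb2S3(s) <=> 2 Sb^3+ + 3 S^2-
Ksp = [Sb^3+]^2[S^2-]^3
For each mole of Sb2S3 that dissolves: [Sb^3+] = 2s, [S^2-] = 3s.
Ksp = (2s)^2(3s)^3 = 108s^5
s^5 = 3.0 × 10^-94 / 108, so s = 7.74 × 10^-20 M
[S^2-] = 3s = 2.3 × 10^-19 M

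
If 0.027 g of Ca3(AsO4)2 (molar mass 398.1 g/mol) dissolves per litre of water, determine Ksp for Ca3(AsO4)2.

1.5e-19

Molar solubility s = (2.7 × 10^-2 g/L) / (398.1 g/mol) = 6.78 × 10^-5 M.
Ca3(AsO4)2(s) ⇌ 3 Ca^2+ + 2 AsO4^3-
If s mol/L of Ca3(AsO4)2 dissolves, [Ca^2+] = 3s and [AsO4^3-] = 2s.
Ksp = [Ca^2+]^3[AsO4^3-]^2
Substituting: Ksp = (3s)^3(2s)^2 = 108s^5
Ksp = 108 × (6.78 x 10^-5)^5 = 1.5 x 10^-19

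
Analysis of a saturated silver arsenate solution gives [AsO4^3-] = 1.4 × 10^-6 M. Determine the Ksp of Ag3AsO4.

1.0e-22

Ag3AsO4(s) <=> 3 Ag^+ + AsO4^3-
Stoichiometry gives [Ag^+] = (3/1)[AsO4^3-] = 4.20 x 10^-6 M.
Ksp = [Ag^+]^3[AsO4^3-]
Ksp = (4.20 × 10^-6)^3 × 1.4 x 10^-6 = 1.0 × 10^-22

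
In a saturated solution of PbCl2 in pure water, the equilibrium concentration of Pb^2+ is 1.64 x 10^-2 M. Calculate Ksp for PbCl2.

PbCl2(s) ⇌ Pb^2+ + 2 Cl^-
Stoichiometry gives [Cl^-] = (2/1)[Pb^2+] = 3.280 x 10^-2 M.
Ksp = [Pb^2+][Cl^-]^2
Ksp = 1.64 x 10^-2 × (3.280 × 10^-2)^2 = 1.76 × 10^-5

Ksp = 1.76 × 10^-5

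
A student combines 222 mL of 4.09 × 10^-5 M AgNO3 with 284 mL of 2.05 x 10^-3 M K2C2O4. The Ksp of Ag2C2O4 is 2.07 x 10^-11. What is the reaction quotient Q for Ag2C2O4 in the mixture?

Total volume = 222 + 284 = 506 mL.
[Ag^+] = 4.09 × 10^-5 × (222/506) = 1.794 × 10^-5 M
[C2O4^2-] = 2.05 × 10^-3 × (284/506) = 1.151 x 10^-3 M
Ag2C2O4(s) ⇌ 2 Ag^+ + C2O4^2-, so Q = [Ag^+]^2[C2O4^2-]
Q = (1.794 × 10^-5)^2(1.151 × 10^-3) = 3.70 × 10^-13
Q < Ksp, so no precipitate of Ag2C2O4 forms.

Q = 3.70e-13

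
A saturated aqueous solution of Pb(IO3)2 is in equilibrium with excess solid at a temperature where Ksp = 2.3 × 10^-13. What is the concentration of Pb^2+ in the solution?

Pb(IO3)2(s) ⇌ Pb^2+(aq) + 2 IO3^-(aq)
Ksp = [Pb^2+][IO3^-]^2
If s mol/L of Pb(IO3)2 dissolves, [Pb^2+] = s and [IO3^-] = 2s.
Ksp = s(2s)^2 = 4s^3
s = (2.3 × 10^-13 / 4)^(1/3) = 3.86 × 10^-5 M
[Pb^2+] = s = 3.9 × 10^-5 M

[Pb^2+] = 3.9e-5 M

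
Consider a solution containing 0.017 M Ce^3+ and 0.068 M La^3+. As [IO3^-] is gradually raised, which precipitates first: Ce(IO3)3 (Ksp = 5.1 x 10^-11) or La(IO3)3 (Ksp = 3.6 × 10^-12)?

Each salt begins to precipitate when Q = Ksp, i.e. when [IO3^-] reaches its threshold.
For Ce(IO3)3: 5.1 x 10^-11 = 0.017 × [IO3^-]^3  ⇒  [IO3^-] = 1.4 × 10^-3 M.
For La(IO3)3: 3.6 × 10^-12 = 0.068 × [IO3^-]^3  ⇒  [IO3^-] = 3.8 × 10^-4 M.
The salt with the lower threshold [IO3^-] precipitates first: La(IO3)3.

La(IO3)3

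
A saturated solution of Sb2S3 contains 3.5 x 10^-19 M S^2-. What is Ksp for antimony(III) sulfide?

2.3 × 10^-93

Sb2S3(s) ⇌ 2 Sb^3+ + 3 S^2-
Stoichiometry gives [Sb^3+] = (2/3)[S^2-] = 2.33 x 10^-19 M.
Ksp = [Sb^3+]^2[S^2-]^3
Ksp = (2.33 × 10^-19)^2 × (3.5 × 10^-19)^3 = 2.3 × 10^-93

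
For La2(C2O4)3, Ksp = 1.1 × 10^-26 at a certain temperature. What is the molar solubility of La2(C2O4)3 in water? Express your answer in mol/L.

2.5 × 10^-6 M

La2(C2O4)3(s) <=> 2 La^3+(aq) + 3 C2O4^2-(aq)
Ksp = [La^3+]^2[C2O4^2-]^3
For each mole of La2(C2O4)3 that dissolves: [La^3+] = 2s, [C2O4^2-] = 3s.
Ksp = (2s)^2(3s)^3 = 108s^5
Solving, s = (1.1 × 10^-26/108)^(1/5) = 2.5 × 10^-6 M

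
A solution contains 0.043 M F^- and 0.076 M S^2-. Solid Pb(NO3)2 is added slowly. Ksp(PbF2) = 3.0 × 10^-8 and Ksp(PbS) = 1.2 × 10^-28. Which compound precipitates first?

Each salt begins to precipitate when Q = Ksp, i.e. when [Pb^2+] reaches its threshold.
For PbF2: 3.0 × 10^-8 = (0.043)^2 × [Pb^2+]  ⇒  [Pb^2+] = 1.6 × 10^-5 M.
For PbS: 1.2 × 10^-28 = 0.076 × [Pb^2+]  ⇒  [Pb^2+] = 1.6 × 10^-27 M.
The salt with the lower threshold [Pb^2+] precipitates first: PbS.

PbS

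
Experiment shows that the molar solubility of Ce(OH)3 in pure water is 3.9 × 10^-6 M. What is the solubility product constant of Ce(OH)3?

Ksp ≈ 6.2e-21

Ce(OH)3(s) ⇌ Ce^3+ + 3 OH^-
With molar solubility s: [Ce^3+] = s, [OH^-] = 3s.
Ksp = [Ce^3+][OH^-]^3
Ksp = s(3s)^3 = 27s^4
Ksp = 27 × (3.9 × 10^-6)^4 = 6.2 x 10^-21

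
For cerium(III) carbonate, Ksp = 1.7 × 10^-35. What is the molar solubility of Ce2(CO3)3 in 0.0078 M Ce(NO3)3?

s ≈ 2.2 × 10^-11 M

Ce2(CO3)3(s) ⇌ 2 Ce^3+ + 3 CO3^2-
Ksp = [Ce^3+]^2[CO3^2-]^3
If s mol/L dissolves here, [Ce^3+] = 0.0078 + 2s ≈ 0.0078, [CO3^2-] = 3s (common-ion effect: Ce^3+ is already 0.0078 M).
Ksp ≈ (0.0078)^2 × (3s)^3
s = 2.2 × 10^-11 M
Check: 2s = 4.4 × 10^-11 ≪ 0.0078, so the approximation is valid.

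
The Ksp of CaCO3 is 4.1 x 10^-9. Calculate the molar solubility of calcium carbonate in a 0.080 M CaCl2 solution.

CaCO3(s) <=> Ca^2+(aq) + CO3^2-(aq)
Ksp = [Ca^2+][CO3^2-]
Let s = moles of CaCO3 that dissolve per litre. [Ca^2+] = 0.080 + s ≈ 0.080, [CO3^2-] = s (common-ion effect: Ca^2+ is already 0.080 M).
Ksp ≈ 0.080 × s
s = 5.1 × 10^-8 M
Check: s = 5.1 × 10^-8 ≪ 0.080, so the approximation is valid.

5.1 x 10^-8 M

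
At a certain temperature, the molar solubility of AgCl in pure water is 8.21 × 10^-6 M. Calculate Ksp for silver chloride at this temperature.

AgCl(s) ⇌ Ag^+ + Cl^-
If s mol/L of AgCl dissolves, [Ag^+] = s and [Cl^-] = s.
Ksp = [Ag^+][Cl^-]
Ksp = s × s = s^2
With s = 8.21 × 10^-6: Ksp = 6.74 × 10^-11

Ksp ≈ 6.74e-11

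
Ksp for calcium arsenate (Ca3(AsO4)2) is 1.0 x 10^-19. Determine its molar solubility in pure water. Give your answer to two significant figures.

Ca3(AsO4)2(s) ⇌ 3 Ca^2+(aq) + 2 AsO4^3-(aq)
Ksp = [Ca^2+]^3[AsO4^3-]^2
For each mole of Ca3(AsO4)2 that dissolves: [Ca^2+] = 3s, [AsO4^3-] = 2s.
Substituting: Ksp = (3s)^3(2s)^2 = 108s^5
s^5 = 1.0 x 10^-19 / 108, so s = 6.2 x 10^-5 M

s = 6.2 x 10^-5 M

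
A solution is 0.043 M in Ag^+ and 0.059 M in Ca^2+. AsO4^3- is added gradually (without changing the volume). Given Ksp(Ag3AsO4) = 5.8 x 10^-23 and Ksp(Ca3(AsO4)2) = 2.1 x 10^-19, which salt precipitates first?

Each salt begins to precipitate when Q = Ksp, i.e. when [AsO4^3-] reaches its threshold.
For Ag3AsO4: 5.8 x 10^-23 = (0.043)^3 × [AsO4^3-]  ⇒  [AsO4^3-] = 7.3 x 10^-19 M.
For Ca3(AsO4)2: 2.1 x 10^-19 = (0.059)^3 × [AsO4^3-]^2  ⇒  [AsO4^3-] = 3.2 × 10^-8 M.
The salt with the lower threshold [AsO4^3-] precipitates first: Ag3AsO4.

Ag3AsO4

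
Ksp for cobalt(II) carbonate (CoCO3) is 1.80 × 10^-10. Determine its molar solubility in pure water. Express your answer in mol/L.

CoCO3(s) ⇌ Co^2+(aq) + CO3^2-(aq)
Ksp = [Co^2+][CO3^2-]
Let s = molar solubility. Then [Co^2+] = s and [CO3^2-] = s.
Ksp = s^2
s = (1.80 × 10^-10)^(1/2) = 1.34 x 10^-5 M

s = 1.34 × 10^-5 M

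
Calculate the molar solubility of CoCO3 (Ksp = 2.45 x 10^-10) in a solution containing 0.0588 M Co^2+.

s = 4.17 × 10^-9 M

CoCO3(s) ⇌ Co^2+(aq) + CO3^2-(aq)
Ksp = [Co^2+][CO3^2-]
If s mol/L dissolves here, [Co^2+] = 0.0588 + s ≈ 0.0588, [CO3^2-] = s (since the Co^2+ already present dominates).
Ksp ≈ 0.0588 × s
s = 4.17 × 10^-9 M
Check: s = 4.2 × 10^-9 ≪ 0.0588, so the approximation is valid.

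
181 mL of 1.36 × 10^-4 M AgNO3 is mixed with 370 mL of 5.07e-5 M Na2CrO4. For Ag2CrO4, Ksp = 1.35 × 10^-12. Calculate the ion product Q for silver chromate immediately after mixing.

6.80 × 10^-14

Total volume = 181 + 370 = 551 mL.
[Ag^+] = 1.36 x 10^-4 × (181/551) = 4.468 × 10^-5 M
[CrO4^2-] = 5.07 × 10^-5 × (370/551) = 3.405 × 10^-5 M
Ag2CrO4(s) ⇌ 2 Ag^+ + CrO4^2-, so Q = [Ag^+]^2[CrO4^2-]
Q = (4.468 × 10^-5)^2(3.405 × 10^-5) = 6.80 × 10^-14
Q < Ksp, so no precipitate of Ag2CrO4 forms.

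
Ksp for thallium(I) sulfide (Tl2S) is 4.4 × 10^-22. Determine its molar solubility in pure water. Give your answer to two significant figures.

s ≈ 4.8 x 10^-8 M

Tl2S(s) <=> 2 Tl^+(aq) + S^2-(aq)
Ksp = [Tl^+]^2[S^2-]
For each mole of Tl2S that dissolves: [Tl^+] = 2s, [S^2-] = s.
Ksp = (2s)^2s = 4s^3
Solving, s = (4.4 × 10^-22/4)^(1/3) = 4.8 x 10^-8 M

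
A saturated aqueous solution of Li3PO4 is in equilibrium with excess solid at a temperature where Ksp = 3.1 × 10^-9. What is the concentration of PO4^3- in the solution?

[PO4^3-] ≈ 3.3e-3 M

Li3PO4(s) ⇌ 3 Li^+(aq) + PO4^3-(aq)
Ksp = [Li^+]^3[PO4^3-]
For each mole of Li3PO4 that dissolves: [Li^+] = 3s, [PO4^3-] = s.
Ksp = (3s)^3s = 27s^4
Solving, s = (3.1 × 10^-9/27)^(1/4) = 3.27 x 10^-3 M
[PO4^3-] = s = 3.3 x 10^-3 M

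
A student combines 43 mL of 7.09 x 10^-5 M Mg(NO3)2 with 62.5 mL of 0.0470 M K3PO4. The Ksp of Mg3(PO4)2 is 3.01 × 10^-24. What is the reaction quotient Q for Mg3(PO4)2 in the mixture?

Q = 1.87 × 10^-17

Total volume = 43 + 62.5 = 105.5 mL.
[Mg^2+] = 7.09 × 10^-5 × (43/105.5) = 2.890 × 10^-5 M
[PO4^3-] = 4.70 × 10^-2 × (62.5/105.5) = 2.784 × 10^-2 M
Mg3(PO4)2(s) <=> 3 Mg^2+(aq) + 2 PO4^3-(aq), so Q = [Mg^2+]^3[PO4^3-]^2
Q = (2.890 × 10^-5)^3(2.784 × 10^-2)^2 = 1.87 × 10^-17
Q > Ksp, so Mg3(PO4)2 will precipitate.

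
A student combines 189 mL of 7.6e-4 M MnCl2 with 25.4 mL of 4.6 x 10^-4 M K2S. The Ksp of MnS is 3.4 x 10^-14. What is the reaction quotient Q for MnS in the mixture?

Q = 3.7 × 10^-8

Total volume = 189 + 25.4 = 214.4 mL.
[Mn^2+] = 7.6 × 10^-4 × (189/214.4) = 6.70 × 10^-4 M
[S^2-] = 4.6 x 10^-4 × (25.4/214.4) = 5.45 × 10^-5 M
MnS(s) ⇌ Mn^2+(aq) + S^2-(aq), so Q = [Mn^2+][S^2-]
Q = (6.70 × 10^-4)(5.45 × 10^-5) = 3.7 × 10^-8
Q > Ksp, so MnS will precipitate.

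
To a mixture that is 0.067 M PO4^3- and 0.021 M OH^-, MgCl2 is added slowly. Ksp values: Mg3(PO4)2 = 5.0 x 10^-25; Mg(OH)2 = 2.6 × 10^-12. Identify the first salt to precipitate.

Mg(OH)2

Precipitation of each salt starts when its ion product equals its Ksp.
For Mg3(PO4)2: 5.0 x 10^-25 = (0.067)^2 × [Mg^2+]^3  ⇒  [Mg^2+] = 4.8 × 10^-8 M.
For Mg(OH)2: 2.6 × 10^-12 = (0.021)^2 × [Mg^2+]  ⇒  [Mg^2+] = 5.9 x 10^-9 M.
The salt with the lower threshold [Mg^2+] precipitates first: Mg(OH)2.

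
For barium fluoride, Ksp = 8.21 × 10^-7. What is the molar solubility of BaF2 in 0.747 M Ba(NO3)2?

BaF2(s) <=> Ba^2+(aq) + 2 F^-(aq)
Ksp = [Ba^2+][F^-]^2
If s mol/L dissolves here, [Ba^2+] = 0.747 + s ≈ 0.747, [F^-] = 2s (common-ion effect: Ba^2+ is already 0.747 M).
Ksp ≈ 0.747 × (2s)^2
s = 5.24 x 10^-4 M
Check: s = 5.2 x 10^-4 ≪ 0.747, so the approximation is valid.

s = 5.24 x 10^-4 M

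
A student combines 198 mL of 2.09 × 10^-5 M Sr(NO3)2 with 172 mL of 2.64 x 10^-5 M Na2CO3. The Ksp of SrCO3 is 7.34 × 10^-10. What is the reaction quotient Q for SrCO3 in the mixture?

Total volume = 198 + 172 = 370 mL.
[Sr^2+] = 2.09 × 10^-5 × (198/370) = 1.118 x 10^-5 M
[CO3^2-] = 2.64 × 10^-5 × (172/370) = 1.227 × 10^-5 M
SrCO3(s) ⇌ Sr^2+ + CO3^2-, so Q = [Sr^2+][CO3^2-]
Q = (1.118 x 10^-5)(1.227 × 10^-5) = 1.37 x 10^-10
Q < Ksp, so no precipitate of SrCO3 forms.

Q = 1.37 x 10^-10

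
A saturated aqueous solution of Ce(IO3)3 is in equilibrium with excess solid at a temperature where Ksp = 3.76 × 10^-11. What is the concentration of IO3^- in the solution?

Ce(IO3)3(s) ⇌ Ce^3+(aq) + 3 IO3^-(aq)
Ksp = [Ce^3+][IO3^-]^3
For each mole of Ce(IO3)3 that dissolves: [Ce^3+] = s, [IO3^-] = 3s.
Ksp = s(3s)^3 = 27s^4
s = (3.76 × 10^-11 / 27)^(1/4) = 1.086 × 10^-3 M
[IO3^-] = 3s = 3.26 x 10^-3 M

[IO3^-] = 3.26e-3 M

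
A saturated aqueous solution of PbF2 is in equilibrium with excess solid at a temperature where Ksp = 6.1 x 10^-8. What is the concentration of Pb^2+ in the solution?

[Pb^2+] ≈ 2.5 x 10^-3 M

PbF2(s) ⇌ Pb^2+(aq) + 2 F^-(aq)
Ksp = [Pb^2+][F^-]^2
If s mol/L of PbF2 dissolves, [Pb^2+] = s and [F^-] = 2s.
Substituting: Ksp = s(2s)^2 = 4s^3
Solving, s = (6.1 x 10^-8/4)^(1/3) = 2.48 × 10^-3 M
[Pb^2+] = s = 2.5 x 10^-3 M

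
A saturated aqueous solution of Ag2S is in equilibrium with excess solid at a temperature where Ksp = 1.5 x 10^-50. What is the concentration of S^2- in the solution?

[S^2-] ≈ 1.6 × 10^-17 M

Ag2S(s) <=> 2 Ag^+ + S^2-
Ksp = [Ag^+]^2[S^2-]
For each mole of Ag2S that dissolves: [Ag^+] = 2s, [S^2-] = s.
Ksp = (2s)^2s = 4s^3
s = (1.5 x 10^-50 / 4)^(1/3) = 1.55 × 10^-17 M
[S^2-] = s = 1.6 × 10^-17 M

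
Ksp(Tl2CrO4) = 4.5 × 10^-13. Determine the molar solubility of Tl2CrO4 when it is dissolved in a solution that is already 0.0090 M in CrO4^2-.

Tl2CrO4(s) <=> 2 Tl^+(aq) + CrO4^2-(aq)
Ksp = [Tl^+]^2[CrO4^2-]
Let s = moles of Tl2CrO4 that dissolve per litre. [Tl^+] = 2s, [CrO4^2-] = 0.0090 + s ≈ 0.0090 (common-ion effect: CrO4^2- is already 0.0090 M).
Ksp ≈ (2s)^2 × 0.0090
s = 3.5 × 10^-6 M
Check: s = 3.5 x 10^-6 ≪ 0.0090, so the approximation is valid.

s = 3.5e-6 M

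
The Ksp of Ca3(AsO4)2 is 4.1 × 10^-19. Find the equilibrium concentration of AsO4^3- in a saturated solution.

1.6e-4 M

Ca3(AsO4)2(s) <=> 3 Ca^2+(aq) + 2 AsO4^3-(aq)
Ksp = [Ca^2+]^3[AsO4^3-]^2
Let s = molar solubility. Then [Ca^2+] = 3s and [AsO4^3-] = 2s.
Ksp = (3s)^3(2s)^2 = 108s^5
Solving, s = (4.1 × 10^-19/108)^(1/5) = 8.24 x 10^-5 M
[AsO4^3-] = 2s = 1.6 x 10^-4 M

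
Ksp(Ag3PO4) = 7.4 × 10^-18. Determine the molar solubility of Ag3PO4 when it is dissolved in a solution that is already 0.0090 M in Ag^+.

Ag3PO4(s) ⇌ 3 Ag^+(aq) + PO4^3-(aq)
Ksp = [Ag^+]^3[PO4^3-]
If s mol/L dissolves here, [Ag^+] = 0.0090 + 3s ≈ 0.0090, [PO4^3-] = s (since the Ag^+ already present dominates).
Ksp ≈ (0.0090)^3 × s
s = 1.0 x 10^-11 M
Check: 3s = 3.0 x 10^-11 ≪ 0.0090, so the approximation is valid.

1.0e-11 M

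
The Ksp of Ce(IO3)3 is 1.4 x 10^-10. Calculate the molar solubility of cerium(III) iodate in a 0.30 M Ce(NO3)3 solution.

s ≈ 2.6e-4 M

Ce(IO3)3(s) ⇌ Ce^3+(aq) + 3 IO3^-(aq)
Ksp = [Ce^3+][IO3^-]^3
If s mol/L dissolves here, [Ce^3+] = 0.30 + s ≈ 0.30, [IO3^-] = 3s (common-ion effect: Ce^3+ is already 0.30 M).
Ksp ≈ 0.30 × (3s)^3
s = 2.6 x 10^-4 M
Check: s = 2.6 × 10^-4 ≪ 0.30, so the approximation is valid.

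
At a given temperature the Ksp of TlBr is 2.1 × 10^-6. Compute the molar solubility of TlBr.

TlBr(s) ⇌ Tl^+(aq) + Br^-(aq)
Ksp = [Tl^+][Br^-]
If s mol/L of TlBr dissolves, [Tl^+] = s and [Br^-] = s.
Ksp = (s)(s) = s^2
s = (2.1 × 10^-6)^(1/2) = 1.4 x 10^-3 M

1.4 × 10^-3 M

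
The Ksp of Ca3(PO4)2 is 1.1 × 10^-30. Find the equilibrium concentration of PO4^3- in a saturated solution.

[PO4^3-] = 8.0 × 10^-7 M

Ca3(PO4)2(s) <=> 3 Ca^2+ + 2 PO4^3-
Ksp = [Ca^2+]^3[PO4^3-]^2
If s mol/L of Ca3(PO4)2 dissolves, [Ca^2+] = 3s and [PO4^3-] = 2s.
Ksp = (3s)^3(2s)^2 = 108s^5
s = (1.1 × 10^-30 / 108)^(1/5) = 4.00 × 10^-7 M
[PO4^3-] = 2s = 8.0 × 10^-7 M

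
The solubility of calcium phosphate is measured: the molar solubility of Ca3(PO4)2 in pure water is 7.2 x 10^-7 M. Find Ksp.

Ca3(PO4)2(s) ⇌ 3 Ca^2+ + 2 PO4^3-
For each mole of Ca3(PO4)2 that dissolves: [Ca^2+] = 3s, [PO4^3-] = 2s.
Ksp = [Ca^2+]^3[PO4^3-]^2
Ksp = (3s)^3(2s)^2 = 108s^5
Ksp = 108 × (7.2 × 10^-7)^5 = 2.1 x 10^-29

Ksp = 2.1 × 10^-29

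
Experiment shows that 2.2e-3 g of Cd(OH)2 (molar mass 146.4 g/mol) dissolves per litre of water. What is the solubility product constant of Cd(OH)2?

Molar solubility s = (2.2 × 10^-3 g/L) / (146.4 g/mol) = 1.50 × 10^-5 M.
Cd(OH)2(s) <=> Cd^2+ + 2 OH^-
With molar solubility s: [Cd^2+] = s, [OH^-] = 2s.
Ksp = [Cd^2+][OH^-]^2
Substituting: Ksp = s(2s)^2 = 4s^3
Ksp = 4 × (1.50 x 10^-5)^3 = 1.4 x 10^-14

1.4e-14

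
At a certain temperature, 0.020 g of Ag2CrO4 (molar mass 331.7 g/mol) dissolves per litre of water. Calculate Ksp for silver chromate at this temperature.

Molar solubility s = (2.0 × 10^-2 g/L) / (331.7 g/mol) = 6.03 x 10^-5 M.
Ag2CrO4(s) <=> 2 Ag^+ + CrO4^2-
For each mole of Ag2CrO4 that dissolves: [Ag^+] = 2s, [CrO4^2-] = s.
Ksp = [Ag^+]^2[CrO4^2-]
Ksp = (2s)^2s = 4s^3
Ksp = 4 × (6.03 × 10^-5)^3 = 8.8 × 10^-13

Ksp ≈ 8.8e-13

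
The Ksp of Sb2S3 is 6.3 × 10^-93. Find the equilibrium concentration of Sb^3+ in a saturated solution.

Sb2S3(s) ⇌ 2 Sb^3+(aq) + 3 S^2-(aq)
Ksp = [Sb^3+]^2[S^2-]^3
If s mol/L of Sb2S3 dissolves, [Sb^3+] = 2s and [S^2-] = 3s.
Substituting: Ksp = (2s)^2(3s)^3 = 108s^5
Solving, s = (6.3 × 10^-93/108)^(1/5) = 1.42 x 10^-19 M
[Sb^3+] = 2s = 2.8 x 10^-19 M

2.8 x 10^-19 M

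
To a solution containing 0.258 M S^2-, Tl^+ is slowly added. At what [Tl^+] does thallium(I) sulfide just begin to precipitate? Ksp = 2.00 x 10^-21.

Tl2S(s) <=> 2 Tl^+ + S^2-
Ksp = [Tl^+]^2[S^2-]
Precipitation begins when Q = Ksp. With [S^2-] = 0.258 M:
2.00 x 10^-21 = (0.258) × [Tl^+]^2
[Tl^+] = (2.00 x 10^-21 / 2.58 x 10^-1)^(1/2) = 8.80 x 10^-11 M

[Tl^+] ≈ 8.80e-11 M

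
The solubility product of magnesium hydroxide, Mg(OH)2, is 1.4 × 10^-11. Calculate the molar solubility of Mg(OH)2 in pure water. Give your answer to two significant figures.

s = 1.5 x 10^-4 M

Mg(OH)2(s) ⇌ Mg^2+(aq) + 2 OH^-(aq)
Ksp = [Mg^2+][OH^-]^2
Let s = molar solubility. Then [Mg^2+] = s and [OH^-] = 2s.
Substituting: Ksp = s(2s)^2 = 4s^3
s^3 = 1.4 × 10^-11 / 4, so s = 1.5 × 10^-4 M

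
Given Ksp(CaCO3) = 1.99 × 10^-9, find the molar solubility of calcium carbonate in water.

CaCO3(s) ⇌ Ca^2+(aq) + CO3^2-(aq)
Ksp = [Ca^2+][CO3^2-]
For each mole of CaCO3 that dissolves: [Ca^2+] = s, [CO3^2-] = s.
Ksp = s × s = s^2
s = (1.99 × 10^-9)^(1/2) = 4.46 × 10^-5 M

4.46e-5 M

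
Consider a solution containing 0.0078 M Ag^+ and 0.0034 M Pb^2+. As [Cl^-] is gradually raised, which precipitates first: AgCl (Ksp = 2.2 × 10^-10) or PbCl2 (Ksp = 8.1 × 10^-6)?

Each salt begins to precipitate when Q = Ksp, i.e. when [Cl^-] reaches its threshold.
For AgCl: 2.2 × 10^-10 = 0.0078 × [Cl^-]  ⇒  [Cl^-] = 2.8 x 10^-8 M.
For PbCl2: 8.1 × 10^-6 = 0.0034 × [Cl^-]^2  ⇒  [Cl^-] = 4.9 × 10^-2 M.
The salt with the lower threshold [Cl^-] precipitates first: AgCl.

AgCl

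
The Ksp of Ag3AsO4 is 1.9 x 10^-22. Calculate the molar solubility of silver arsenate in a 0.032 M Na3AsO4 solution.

6.0 × 10^-8 M

Ag3AsO4(s) ⇌ 3 Ag^+(aq) + AsO4^3-(aq)
Ksp = [Ag^+]^3[AsO4^3-]
If s mol/L dissolves here, [Ag^+] = 3s, [AsO4^3-] = 0.032 + s ≈ 0.032 (Ksp is small, so little additional dissolves).
Ksp ≈ (3s)^3 × 0.032
s = 6.0 × 10^-8 M
Check: s = 6.0 x 10^-8 ≪ 0.032, so the approximation is valid.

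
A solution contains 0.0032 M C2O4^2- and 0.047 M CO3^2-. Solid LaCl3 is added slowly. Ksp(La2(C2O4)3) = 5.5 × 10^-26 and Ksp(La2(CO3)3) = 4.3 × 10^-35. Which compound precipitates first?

Precipitation of each salt starts when its ion product equals its Ksp.
For La2(C2O4)3: 5.5 × 10^-26 = (0.0032)^3 × [La^3+]^2  ⇒  [La^3+] = 1.3 x 10^-9 M.
For La2(CO3)3: 4.3 × 10^-35 = (0.047)^3 × [La^3+]^2  ⇒  [La^3+] = 6.4 x 10^-16 M.
The salt with the lower threshold [La^3+] precipitates first: La2(CO3)3.

La2(CO3)3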